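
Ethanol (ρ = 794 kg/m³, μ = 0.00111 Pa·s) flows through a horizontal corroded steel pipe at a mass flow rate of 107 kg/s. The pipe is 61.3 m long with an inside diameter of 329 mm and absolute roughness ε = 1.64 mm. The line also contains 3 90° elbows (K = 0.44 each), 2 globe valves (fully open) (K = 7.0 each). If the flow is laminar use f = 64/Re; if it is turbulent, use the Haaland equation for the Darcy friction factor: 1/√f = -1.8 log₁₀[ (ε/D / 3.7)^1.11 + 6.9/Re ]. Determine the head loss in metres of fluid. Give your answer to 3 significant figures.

h_f ≈ 2.69 m

A = πD²/4 = π(0.329)²/4 = 0.08501 m²; mean velocity V = ṁ/(ρA) = 107/(794 · 0.08501) = 1.585 m/s.
Reynolds number Re = ρVD/μ = 794 · 1.585 · 0.329 / 0.00111 = 3.731e+05.
Re > 4000 → turbulent. Relative roughness ε/D = 0.00164/0.329 = 0.00498. Haaland: 1/√f = -1.8 log₁₀[(0.00498/3.7)^1.11 + 6.9/3.731e+05] = -1.8 log₁₀[0.000651 + 1.85e-05] = 5.713, so f = 0.03063.
Total minor-loss coefficient ΣK = 3·0.44 + 2·7 = 15.3.
ΔP = [f·L/D + ΣK]·(ρV²/2) = [0.03063·61.3/0.329 + 15.3]·(794·1.585²/2) = [5.708 + 15.3]·997.6 = 2.098e+04 Pa.
Head loss h_f = ΔP/(ρg) = 2.098e+04/(794·9.81) = 2.69 m.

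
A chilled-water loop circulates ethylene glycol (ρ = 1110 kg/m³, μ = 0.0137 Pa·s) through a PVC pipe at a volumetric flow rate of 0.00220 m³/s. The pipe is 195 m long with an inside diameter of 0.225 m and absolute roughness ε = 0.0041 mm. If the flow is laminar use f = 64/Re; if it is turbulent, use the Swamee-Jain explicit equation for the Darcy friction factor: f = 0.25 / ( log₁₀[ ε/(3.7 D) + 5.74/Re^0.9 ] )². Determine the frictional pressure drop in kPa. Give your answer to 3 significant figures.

Cross-sectional area A = πD²/4 = π(0.225)²/4 = 0.03976 m²; mean velocity V = Q/A = 0.0022/0.03976 = 0.05533 m/s.
Reynolds number Re = ρVD/μ = 1110 · 0.05533 · 0.225 / 0.0137 = 1009.
Re < 2300 → laminar flow, so f = 64/Re = 64/1009 = 0.06345 (the turbulent correlation is not needed).
Darcy-Weisbach: ΔP = f(L/D)(ρV²/2) = 0.06345·(195/0.225)·(1110·0.05533²/2) = 0.06345·866.7·1.699 = 93.43 Pa.
ΔP = 93.43 Pa = 0.0934 kPa.

ΔP ≈ 0.0934 kPa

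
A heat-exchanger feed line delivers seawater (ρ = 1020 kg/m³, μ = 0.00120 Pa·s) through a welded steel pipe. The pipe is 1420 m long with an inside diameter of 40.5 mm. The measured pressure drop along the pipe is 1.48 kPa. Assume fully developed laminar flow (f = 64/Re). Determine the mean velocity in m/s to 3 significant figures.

V ≈ 0.0445 m/s

For laminar flow, f = 64/Re with Re = ρVD/μ, so Darcy-Weisbach reduces to ΔP = 32μLV/D². Solving for V: V = ΔP·D²/(32μL) = 1480·(0.0405)²/(32·0.0012·1420) = 0.04452 m/s.
Check: Re = ρVD/μ = 1020·0.04452·0.0405/0.0012 = 1533 < 2300, so the laminar assumption holds.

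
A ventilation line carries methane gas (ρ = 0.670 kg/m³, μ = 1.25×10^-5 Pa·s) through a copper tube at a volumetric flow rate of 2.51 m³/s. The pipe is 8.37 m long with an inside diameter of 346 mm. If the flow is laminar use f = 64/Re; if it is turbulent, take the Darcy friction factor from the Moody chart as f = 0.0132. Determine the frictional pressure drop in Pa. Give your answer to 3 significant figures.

Cross-sectional area A = πD²/4 = π(0.346)²/4 = 0.09402 m²; mean velocity V = Q/A = 2.51/0.09402 = 26.7 m/s.
Reynolds number Re = ρVD/μ = 0.67 · 26.7 · 0.346 / 1.25e-05 = 4.951e+05.
Re > 4000 → turbulent; use the Moody-chart value f = 0.0132.
Darcy-Weisbach: ΔP = f(L/D)(ρV²/2) = 0.0132·(8.37/0.346)·(0.67·26.7²/2) = 0.0132·24.19·238.7 = 76.23 Pa.

ΔP ≈ 76.2 Pa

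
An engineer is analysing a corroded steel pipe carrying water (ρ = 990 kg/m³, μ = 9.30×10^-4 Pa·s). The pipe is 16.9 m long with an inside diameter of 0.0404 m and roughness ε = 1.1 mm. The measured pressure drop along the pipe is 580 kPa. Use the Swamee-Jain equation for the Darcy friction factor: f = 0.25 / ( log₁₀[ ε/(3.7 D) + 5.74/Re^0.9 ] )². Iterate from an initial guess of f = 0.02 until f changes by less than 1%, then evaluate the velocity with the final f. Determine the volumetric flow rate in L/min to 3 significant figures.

Q ≈ 548 L/min

Rearranging Darcy-Weisbach: V = √(2·ΔP·D/(f·L·ρ)). With ε/D = 0.0011/0.0404 = 0.0272, iterate starting from f = 0.02:
  f = 0.02 → V = √(2·5.8e+05·0.0404/(0.02·16.9·990)) = 11.83 m/s; Re = ρVD/μ = 5.09e+05; f → 0.05507
  f = 0.05507 → V = 7.132 m/s; Re = 3.067e+05; f → 0.05514
Converged (Δf/f < 1%). With the final f = 0.05514: V = √(2·5.8e+05·0.0404/(0.05514·16.9·990)) = 7.127 m/s.
Q = V·A = 7.127·(π/4·0.0404²) = 0.009136 m³/s = 548 L/min.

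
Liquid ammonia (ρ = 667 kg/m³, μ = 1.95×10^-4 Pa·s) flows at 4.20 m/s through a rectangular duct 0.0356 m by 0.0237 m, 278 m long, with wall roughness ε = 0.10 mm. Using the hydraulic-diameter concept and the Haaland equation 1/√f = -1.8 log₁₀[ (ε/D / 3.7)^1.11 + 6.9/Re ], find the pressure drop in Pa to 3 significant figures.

Hydraulic diameter D_h = 4A/P = 4·(0.0356·0.0237)/(2·(0.0356+0.0237)) = 0.003375/0.1186 = 0.02846 m.
Re = ρVD_h/μ = 667·4.2·0.02846/0.000195 = 4.088e+05.
ε/D_h = 0.0001/0.02846 = 0.00351; Haaland gives 1/√f = -1.8 log₁₀[0.000442+1.69e-05] = 6.009, so f = 0.02769.
ΔP = f(L/D_h)(ρV²/2) = 0.02769·278/0.02846·5883 = 1.591e+06 Pa.

ΔP ≈ 1.59×10^6 Pa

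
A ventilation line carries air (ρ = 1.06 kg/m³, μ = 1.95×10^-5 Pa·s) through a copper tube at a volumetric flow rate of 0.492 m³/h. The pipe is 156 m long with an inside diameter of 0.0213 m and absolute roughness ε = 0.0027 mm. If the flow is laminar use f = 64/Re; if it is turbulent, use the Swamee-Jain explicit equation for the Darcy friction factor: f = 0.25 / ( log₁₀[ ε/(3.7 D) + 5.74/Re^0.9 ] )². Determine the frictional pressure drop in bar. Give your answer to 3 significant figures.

Q = 0.492 m³/h = 0.492/3600 = 0.0001367 m³/s.
Cross-sectional area A = πD²/4 = π(0.0213)²/4 = 0.0003563 m²; mean velocity V = Q/A = 0.0001367/0.0003563 = 0.3835 m/s.
Reynolds number Re = ρVD/μ = 1.06 · 0.3835 · 0.0213 / 1.95e-05 = 444.1.
Re < 2300 → laminar flow, so f = 64/Re = 64/444.1 = 0.1441 (the turbulent correlation is not needed).
Darcy-Weisbach: ΔP = f(L/D)(ρV²/2) = 0.1441·(156/0.0213)·(1.06·0.3835²/2) = 0.1441·7324·0.07797 = 82.29 Pa.
ΔP = 82.29 Pa = 8.23×10^-4 bar.

ΔP ≈ 8.23×10^-4 bar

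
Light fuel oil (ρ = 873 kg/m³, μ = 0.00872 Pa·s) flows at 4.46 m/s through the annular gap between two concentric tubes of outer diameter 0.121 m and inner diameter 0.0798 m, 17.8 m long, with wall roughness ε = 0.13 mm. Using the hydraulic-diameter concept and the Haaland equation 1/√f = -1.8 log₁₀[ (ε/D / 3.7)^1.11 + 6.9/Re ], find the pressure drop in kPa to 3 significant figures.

Hydraulic diameter D_h = 4A/P = D_o - D_i = 0.121 - 0.0798 = 0.0412 m.
Re = ρVD_h/μ = 873·4.46·0.0412/0.00872 = 1.84e+04.
ε/D_h = 0.00013/0.0412 = 0.00316; Haaland gives 1/√f = -1.8 log₁₀[0.000392+0.000375] = 5.607, so f = 0.0318.
ΔP = f(L/D_h)(ρV²/2) = 0.0318·17.8/0.0412·8683 = 1.193e+05 Pa.
ΔP = 119 kPa.

ΔP ≈ 119 kPa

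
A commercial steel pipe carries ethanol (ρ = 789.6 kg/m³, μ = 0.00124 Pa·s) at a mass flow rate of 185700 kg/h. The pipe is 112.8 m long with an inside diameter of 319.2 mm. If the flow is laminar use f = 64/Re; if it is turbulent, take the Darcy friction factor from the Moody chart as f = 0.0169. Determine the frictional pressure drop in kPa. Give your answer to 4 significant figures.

ΔP ≈ 1.571 kPa

ṁ = 185700 kg/h = 185700/3600 = 51.58 kg/s.
A = πD²/4 = π(0.3192)²/4 = 0.08002 m²; mean velocity V = ṁ/(ρA) = 51.58/(789.6 · 0.08002) = 0.8164 m/s.
Reynolds number Re = ρVD/μ = 789.6 · 0.8164 · 0.3192 / 0.00124 = 1.659e+05.
Re > 4000 → turbulent; use the Moody-chart value f = 0.0169.
Darcy-Weisbach: ΔP = f(L/D)(ρV²/2) = 0.0169·(112.8/0.3192)·(789.6·0.8164²/2) = 0.0169·353.4·263.1 = 1571 Pa.
ΔP = 1571 Pa = 1.571 kPa.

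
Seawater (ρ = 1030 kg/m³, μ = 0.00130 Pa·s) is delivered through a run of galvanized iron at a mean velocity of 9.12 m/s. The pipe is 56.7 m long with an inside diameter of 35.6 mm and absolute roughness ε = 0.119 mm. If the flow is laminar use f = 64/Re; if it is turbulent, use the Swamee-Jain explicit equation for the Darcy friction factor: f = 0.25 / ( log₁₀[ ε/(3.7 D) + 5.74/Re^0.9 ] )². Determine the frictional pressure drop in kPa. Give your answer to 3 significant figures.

Reynolds number Re = ρVD/μ = 1030 · 9.12 · 0.0356 / 0.0013 = 2.572e+05.
Re > 4000 → turbulent. Relative roughness ε/D = 0.000119/0.0356 = 0.00334. Swamee-Jain: f = 0.25/(log₁₀[0.00334/3.7 + 5.74/2.572e+05^0.9])² = 0.25/(log₁₀[0.000903 + 7.76e-05])² = 0.25/(-3.008)² = 0.02762.
Darcy-Weisbach: ΔP = f(L/D)(ρV²/2) = 0.02762·(56.7/0.0356)·(1030·9.12²/2) = 0.02762·1593·4.283e+04 = 1.885e+06 Pa.
ΔP = 1.885e+06 Pa = 1880 kPa.

ΔP ≈ 1880 kPa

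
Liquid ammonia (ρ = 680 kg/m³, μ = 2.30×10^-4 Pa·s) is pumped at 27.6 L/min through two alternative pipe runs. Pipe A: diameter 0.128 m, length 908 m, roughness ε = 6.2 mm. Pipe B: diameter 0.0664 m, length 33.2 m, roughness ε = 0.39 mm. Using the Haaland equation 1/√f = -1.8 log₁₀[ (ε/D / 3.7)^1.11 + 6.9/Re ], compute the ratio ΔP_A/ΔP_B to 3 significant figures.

Pipe A: V = Q/A = 0.00046/0.01287 = 0.03575 m/s; Re = 1.353e+04; ε/D = 0.0484; Haaland → f = 0.07247; ΔP_A = f(L/D)(ρV²/2) = 223.4 Pa.
Pipe B: V = Q/A = 0.00046/0.003463 = 0.1328 m/s; Re = 2.608e+04; ε/D = 0.00587; Haaland → f = 0.03474; ΔP_B = f(L/D)(ρV²/2) = 104.2 Pa.
ΔP_A/ΔP_B = 223.4/104.2 = 2.14.

ΔP_A/ΔP_B ≈ 2.14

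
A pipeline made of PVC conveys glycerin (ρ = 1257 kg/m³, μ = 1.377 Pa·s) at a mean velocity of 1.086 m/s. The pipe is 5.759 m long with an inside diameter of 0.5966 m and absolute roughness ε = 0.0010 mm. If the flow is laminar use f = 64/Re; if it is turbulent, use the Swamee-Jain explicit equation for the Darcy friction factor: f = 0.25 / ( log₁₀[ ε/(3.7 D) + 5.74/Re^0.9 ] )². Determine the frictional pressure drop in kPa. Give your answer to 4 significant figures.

ΔP ≈ 0.7743 kPa

Reynolds number Re = ρVD/μ = 1257 · 1.086 · 0.5966 / 1.38 = 591.4.
Re < 2300 → laminar flow, so f = 64/Re = 64/591.4 = 0.1082 (the turbulent correlation is not needed).
Darcy-Weisbach: ΔP = f(L/D)(ρV²/2) = 0.1082·(5.759/0.5966)·(1257·1.086²/2) = 0.1082·9.653·741.3 = 774.3 Pa.
ΔP = 774.3 Pa = 0.7743 kPa.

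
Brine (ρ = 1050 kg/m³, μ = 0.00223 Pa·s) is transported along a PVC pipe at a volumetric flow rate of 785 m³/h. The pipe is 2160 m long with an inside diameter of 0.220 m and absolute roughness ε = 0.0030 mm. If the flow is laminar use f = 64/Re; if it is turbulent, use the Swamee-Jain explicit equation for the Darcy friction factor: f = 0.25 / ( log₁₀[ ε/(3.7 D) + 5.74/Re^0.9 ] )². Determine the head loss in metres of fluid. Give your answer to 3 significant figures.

h_f ≈ 213 m

Q = 785 m³/h = 785/3600 = 0.2181 m³/s.
Cross-sectional area A = πD²/4 = π(0.22)²/4 = 0.03801 m²; mean velocity V = Q/A = 0.2181/0.03801 = 5.736 m/s.
Reynolds number Re = ρVD/μ = 1050 · 5.736 · 0.22 / 0.00223 = 5.942e+05.
Re > 4000 → turbulent. Relative roughness ε/D = 3e-06/0.22 = 1.36e-05. Swamee-Jain: f = 0.25/(log₁₀[1.36e-05/3.7 + 5.74/5.942e+05^0.9])² = 0.25/(log₁₀[3.69e-06 + 3.65e-05])² = 0.25/(-4.396)² = 0.01294.
Darcy-Weisbach: ΔP = f(L/D)(ρV²/2) = 0.01294·(2160/0.22)·(1050·5.736²/2) = 0.01294·9818·1.728e+04 = 2.194e+06 Pa.
Head loss h_f = ΔP/(ρg) = 2.194e+06/(1050·9.81) = 213 m.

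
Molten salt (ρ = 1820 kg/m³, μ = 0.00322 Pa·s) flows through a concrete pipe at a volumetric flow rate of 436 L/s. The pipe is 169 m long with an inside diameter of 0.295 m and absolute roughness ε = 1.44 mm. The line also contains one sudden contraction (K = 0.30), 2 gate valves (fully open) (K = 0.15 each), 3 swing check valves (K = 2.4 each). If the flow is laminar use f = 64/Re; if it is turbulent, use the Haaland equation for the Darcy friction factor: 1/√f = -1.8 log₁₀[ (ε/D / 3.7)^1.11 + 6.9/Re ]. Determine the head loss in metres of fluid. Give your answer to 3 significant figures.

Q = 436 L/s = 436/1000 = 0.436 m³/s.
Cross-sectional area A = πD²/4 = π(0.295)²/4 = 0.06835 m²; mean velocity V = Q/A = 0.436/0.06835 = 6.379 m/s.
Reynolds number Re = ρVD/μ = 1820 · 6.379 · 0.295 / 0.00322 = 1.064e+06.
Re > 4000 → turbulent. Relative roughness ε/D = 0.00144/0.295 = 0.00488. Haaland: 1/√f = -1.8 log₁₀[(0.00488/3.7)^1.11 + 6.9/1.064e+06] = -1.8 log₁₀[0.000636 + 6.49e-06] = 5.746, so f = 0.03029.
Total minor-loss coefficient ΣK = 1·0.3 + 2·0.15 + 3·2.4 = 7.8.
ΔP = [f·L/D + ΣK]·(ρV²/2) = [0.03029·169/0.295 + 7.8]·(1820·6.379²/2) = [17.35 + 7.8]·3.703e+04 = 9.314e+05 Pa.
Head loss h_f = ΔP/(ρg) = 9.314e+05/(1820·9.81) = 52.2 m.

h_f ≈ 52.2 m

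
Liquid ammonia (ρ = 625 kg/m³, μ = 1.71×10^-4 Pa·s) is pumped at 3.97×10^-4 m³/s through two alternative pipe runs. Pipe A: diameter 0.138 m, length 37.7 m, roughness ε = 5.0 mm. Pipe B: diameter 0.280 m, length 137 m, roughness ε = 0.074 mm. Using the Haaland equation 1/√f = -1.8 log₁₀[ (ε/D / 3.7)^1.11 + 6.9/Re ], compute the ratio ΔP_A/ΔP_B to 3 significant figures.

Pipe A: V = Q/A = 0.000397/0.01496 = 0.02654 m/s; Re = 1.339e+04; ε/D = 0.0362; Haaland → f = 0.06414; ΔP_A = f(L/D)(ρV²/2) = 3.858 Pa.
Pipe B: V = Q/A = 0.000397/0.06158 = 0.006447 m/s; Re = 6598; ε/D = 0.000264; Haaland → f = 0.03498; ΔP_B = f(L/D)(ρV²/2) = 0.2223 Pa.
ΔP_A/ΔP_B = 3.858/0.2223 = 17.3.

ΔP_A/ΔP_B ≈ 17.3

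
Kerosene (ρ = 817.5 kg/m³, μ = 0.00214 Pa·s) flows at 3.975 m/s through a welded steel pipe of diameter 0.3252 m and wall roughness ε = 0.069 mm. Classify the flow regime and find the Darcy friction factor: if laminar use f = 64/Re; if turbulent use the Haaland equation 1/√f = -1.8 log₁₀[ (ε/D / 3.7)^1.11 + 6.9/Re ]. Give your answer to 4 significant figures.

f ≈ 0.01542

Re = ρVD/μ = 817.5·3.975·0.3252/0.00214 = 4.938e+05.
Re > 4000 → turbulent. ε/D = 6.9e-05/0.3252 = 0.000212; Haaland: 1/√f = -1.8 log₁₀[1.96e-05 + 1.4e-05] = 8.054, so f = 0.01542.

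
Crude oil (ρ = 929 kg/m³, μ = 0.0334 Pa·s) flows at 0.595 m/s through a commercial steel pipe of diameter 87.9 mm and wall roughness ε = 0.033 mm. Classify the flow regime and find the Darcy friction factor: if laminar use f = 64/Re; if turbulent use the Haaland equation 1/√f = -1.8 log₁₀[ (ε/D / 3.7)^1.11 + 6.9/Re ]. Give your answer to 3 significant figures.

f ≈ 0.0440

Re = ρVD/μ = 929·0.595·0.0879/0.0334 = 1455.
Re < 2300 → laminar, so f = 64/Re = 0.044 (roughness is irrelevant in laminar flow).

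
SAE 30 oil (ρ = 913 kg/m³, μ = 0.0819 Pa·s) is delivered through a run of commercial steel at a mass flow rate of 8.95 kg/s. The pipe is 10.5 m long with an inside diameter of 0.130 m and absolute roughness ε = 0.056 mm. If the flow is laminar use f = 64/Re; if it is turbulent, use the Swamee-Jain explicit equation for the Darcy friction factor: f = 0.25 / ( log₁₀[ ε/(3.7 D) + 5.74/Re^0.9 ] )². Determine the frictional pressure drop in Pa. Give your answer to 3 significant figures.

ΔP ≈ 1200 Pa

A = πD²/4 = π(0.13)²/4 = 0.01327 m²; mean velocity V = ṁ/(ρA) = 8.95/(913 · 0.01327) = 0.7385 m/s.
Reynolds number Re = ρVD/μ = 913 · 0.7385 · 0.13 / 0.0819 = 1070.
Re < 2300 → laminar flow, so f = 64/Re = 64/1070 = 0.0598 (the turbulent correlation is not needed).
Darcy-Weisbach: ΔP = f(L/D)(ρV²/2) = 0.0598·(10.5/0.13)·(913·0.7385²/2) = 0.0598·80.77·249 = 1203 Pa.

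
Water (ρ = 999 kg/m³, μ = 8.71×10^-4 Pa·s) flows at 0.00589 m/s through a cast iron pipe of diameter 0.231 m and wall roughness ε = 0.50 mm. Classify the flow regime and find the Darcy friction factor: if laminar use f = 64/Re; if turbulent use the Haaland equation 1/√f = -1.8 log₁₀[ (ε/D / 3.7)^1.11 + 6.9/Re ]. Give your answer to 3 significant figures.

f ≈ 0.0410

Re = ρVD/μ = 999·0.00589·0.231/0.000871 = 1561.
Re < 2300 → laminar, so f = 64/Re = 0.04101 (roughness is irrelevant in laminar flow).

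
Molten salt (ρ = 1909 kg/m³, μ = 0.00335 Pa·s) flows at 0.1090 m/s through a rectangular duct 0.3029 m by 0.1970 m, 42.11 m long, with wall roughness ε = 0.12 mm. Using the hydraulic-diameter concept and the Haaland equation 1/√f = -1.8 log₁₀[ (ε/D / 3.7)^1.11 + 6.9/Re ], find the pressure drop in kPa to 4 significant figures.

Hydraulic diameter D_h = 4A/P = 4·(0.3029·0.197)/(2·(0.3029+0.197)) = 0.2387/0.9998 = 0.2387 m.
Re = ρVD_h/μ = 1909·0.109·0.2387/0.00335 = 1.483e+04.
ε/D_h = 0.00012/0.2387 = 0.000503; Haaland gives 1/√f = -1.8 log₁₀[5.1e-05+0.000465] = 5.917, so f = 0.02857.
ΔP = f(L/D_h)(ρV²/2) = 0.02857·42.11/0.2387·11.34 = 57.14 Pa.
ΔP = 0.05714 kPa.

ΔP ≈ 0.05714 kPa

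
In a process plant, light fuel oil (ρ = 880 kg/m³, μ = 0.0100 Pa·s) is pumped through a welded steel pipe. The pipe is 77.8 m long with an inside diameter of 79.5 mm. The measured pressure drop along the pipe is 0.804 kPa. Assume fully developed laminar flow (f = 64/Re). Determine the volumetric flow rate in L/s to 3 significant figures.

For laminar flow, f = 64/Re with Re = ρVD/μ, so Darcy-Weisbach reduces to ΔP = 32μLV/D². Solving for V: V = ΔP·D²/(32μL) = 804·(0.0795)²/(32·0.01·77.8) = 0.2041 m/s.
Check: Re = ρVD/μ = 880·0.2041·0.0795/0.01 = 1428 < 2300, so the laminar assumption holds.
Q = V·A = 0.2041·(π/4·0.0795²) = 0.001013 m³/s = 1.01 L/s.

Q ≈ 1.01 L/s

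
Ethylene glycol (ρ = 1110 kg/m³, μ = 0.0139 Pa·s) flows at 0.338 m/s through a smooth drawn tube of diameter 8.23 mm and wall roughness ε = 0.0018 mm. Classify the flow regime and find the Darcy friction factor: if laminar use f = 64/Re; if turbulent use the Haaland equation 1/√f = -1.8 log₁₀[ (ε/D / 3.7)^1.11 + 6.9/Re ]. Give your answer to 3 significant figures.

f ≈ 0.288

Re = ρVD/μ = 1110·0.338·0.00823/0.0139 = 222.1.
Re < 2300 → laminar, so f = 64/Re = 0.2881 (roughness is irrelevant in laminar flow).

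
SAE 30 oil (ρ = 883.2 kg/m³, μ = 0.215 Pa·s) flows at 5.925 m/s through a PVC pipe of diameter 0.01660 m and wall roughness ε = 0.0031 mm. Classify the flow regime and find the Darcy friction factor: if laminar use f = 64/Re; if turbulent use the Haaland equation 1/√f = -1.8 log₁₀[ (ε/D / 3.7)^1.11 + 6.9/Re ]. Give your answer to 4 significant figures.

Re = ρVD/μ = 883.2·5.925·0.0166/0.215 = 404.
Re < 2300 → laminar, so f = 64/Re = 0.1584 (roughness is irrelevant in laminar flow).

f ≈ 0.1584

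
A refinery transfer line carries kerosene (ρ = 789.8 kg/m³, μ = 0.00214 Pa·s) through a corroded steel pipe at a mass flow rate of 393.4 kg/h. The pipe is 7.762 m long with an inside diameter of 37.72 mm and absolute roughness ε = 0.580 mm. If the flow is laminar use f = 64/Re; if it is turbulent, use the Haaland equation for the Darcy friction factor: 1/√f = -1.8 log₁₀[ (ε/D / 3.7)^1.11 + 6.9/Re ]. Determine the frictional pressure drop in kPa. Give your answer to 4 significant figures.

ΔP ≈ 0.04626 kPa

ṁ = 393.4 kg/h = 393.4/3600 = 0.1093 kg/s.
A = πD²/4 = π(0.03772)²/4 = 0.001117 m²; mean velocity V = ṁ/(ρA) = 0.1093/(789.8 · 0.001117) = 0.1238 m/s.
Reynolds number Re = ρVD/μ = 789.8 · 0.1238 · 0.03772 / 0.00214 = 1724.
Re < 2300 → laminar flow, so f = 64/Re = 64/1724 = 0.03713 (the turbulent correlation is not needed).
Darcy-Weisbach: ΔP = f(L/D)(ρV²/2) = 0.03713·(7.762/0.03772)·(789.8·0.1238²/2) = 0.03713·205.8·6.054 = 46.26 Pa.
ΔP = 46.26 Pa = 0.04626 kPa.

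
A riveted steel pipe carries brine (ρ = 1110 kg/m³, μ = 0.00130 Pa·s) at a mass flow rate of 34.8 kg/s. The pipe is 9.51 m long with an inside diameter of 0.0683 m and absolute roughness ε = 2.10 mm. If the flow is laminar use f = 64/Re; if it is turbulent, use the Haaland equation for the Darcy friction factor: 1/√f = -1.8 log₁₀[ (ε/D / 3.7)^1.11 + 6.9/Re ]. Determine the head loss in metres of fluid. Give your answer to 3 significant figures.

h_f ≈ 30.1 m

A = πD²/4 = π(0.0683)²/4 = 0.003664 m²; mean velocity V = ṁ/(ρA) = 34.8/(1110 · 0.003664) = 8.557 m/s.
Reynolds number Re = ρVD/μ = 1110 · 8.557 · 0.0683 / 0.0013 = 4.99e+05.
Re > 4000 → turbulent. Relative roughness ε/D = 0.0021/0.0683 = 0.0307. Haaland: 1/√f = -1.8 log₁₀[(0.0307/3.7)^1.11 + 6.9/4.99e+05] = -1.8 log₁₀[0.00491 + 1.38e-05] = 4.154, so f = 0.05794.
Darcy-Weisbach: ΔP = f(L/D)(ρV²/2) = 0.05794·(9.51/0.0683)·(1110·8.557²/2) = 0.05794·139.2·4.064e+04 = 3.279e+05 Pa.
Head loss h_f = ΔP/(ρg) = 3.279e+05/(1110·9.81) = 30.1 m.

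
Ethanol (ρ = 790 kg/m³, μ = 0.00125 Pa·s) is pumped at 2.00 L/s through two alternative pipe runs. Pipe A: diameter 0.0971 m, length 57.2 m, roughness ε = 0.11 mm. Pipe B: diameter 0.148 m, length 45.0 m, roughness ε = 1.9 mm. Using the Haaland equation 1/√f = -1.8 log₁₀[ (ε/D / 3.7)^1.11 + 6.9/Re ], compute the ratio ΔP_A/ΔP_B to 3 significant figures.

ΔP_A/ΔP_B ≈ 6.64

Pipe A: V = Q/A = 0.002/0.007405 = 0.2701 m/s; Re = 1.657e+04; ε/D = 0.00113; Haaland → f = 0.02894; ΔP_A = f(L/D)(ρV²/2) = 491.1 Pa.
Pipe B: V = Q/A = 0.002/0.0172 = 0.1163 m/s; Re = 1.087e+04; ε/D = 0.0128; Haaland → f = 0.04556; ΔP_B = f(L/D)(ρV²/2) = 73.95 Pa.
ΔP_A/ΔP_B = 491.1/73.95 = 6.64.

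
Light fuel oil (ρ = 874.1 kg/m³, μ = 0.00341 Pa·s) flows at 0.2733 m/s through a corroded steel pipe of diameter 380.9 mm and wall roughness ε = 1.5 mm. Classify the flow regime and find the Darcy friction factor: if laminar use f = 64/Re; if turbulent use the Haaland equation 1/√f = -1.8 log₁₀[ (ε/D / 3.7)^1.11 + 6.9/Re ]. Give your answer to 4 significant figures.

f ≈ 0.03172

Re = ρVD/μ = 874.1·0.2733·0.3809/0.00341 = 2.668e+04.
Re > 4000 → turbulent. ε/D = 0.0015/0.3809 = 0.00394; Haaland: 1/√f = -1.8 log₁₀[0.000501 + 0.000259] = 5.615, so f = 0.03172.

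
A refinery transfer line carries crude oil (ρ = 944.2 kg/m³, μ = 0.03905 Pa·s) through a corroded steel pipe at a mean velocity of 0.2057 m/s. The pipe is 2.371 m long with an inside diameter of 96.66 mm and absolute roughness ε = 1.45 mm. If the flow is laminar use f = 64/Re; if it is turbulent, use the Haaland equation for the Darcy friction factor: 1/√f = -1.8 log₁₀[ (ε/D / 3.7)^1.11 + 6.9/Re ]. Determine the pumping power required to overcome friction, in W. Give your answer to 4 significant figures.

Reynolds number Re = ρVD/μ = 944.2 · 0.2057 · 0.09666 / 0.0391 = 480.8.
Re < 2300 → laminar flow, so f = 64/Re = 64/480.8 = 0.1331 (the turbulent correlation is not needed).
Darcy-Weisbach: ΔP = f(L/D)(ρV²/2) = 0.1331·(2.371/0.09666)·(944.2·0.2057²/2) = 0.1331·24.53·19.98 = 65.23 Pa.
Q = V·A = 0.2057·0.007338 = 0.001509 m³/s.
Pumping power P = QΔP = 0.001509·65.23 = 0.098460 W = 0.09846 W.

P ≈ 0.09846 W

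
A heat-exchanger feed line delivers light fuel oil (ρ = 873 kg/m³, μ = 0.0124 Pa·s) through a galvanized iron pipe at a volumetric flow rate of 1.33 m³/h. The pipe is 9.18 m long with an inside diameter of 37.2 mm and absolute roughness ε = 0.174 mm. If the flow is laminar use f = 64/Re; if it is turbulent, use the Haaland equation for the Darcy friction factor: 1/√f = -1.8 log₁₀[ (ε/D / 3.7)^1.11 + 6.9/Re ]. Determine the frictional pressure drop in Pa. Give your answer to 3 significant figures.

ΔP ≈ 895 Pa

Q = 1.33 m³/h = 1.33/3600 = 0.0003694 m³/s.
Cross-sectional area A = πD²/4 = π(0.0372)²/4 = 0.001087 m²; mean velocity V = Q/A = 0.0003694/0.001087 = 0.3399 m/s.
Reynolds number Re = ρVD/μ = 873 · 0.3399 · 0.0372 / 0.0124 = 890.2.
Re < 2300 → laminar flow, so f = 64/Re = 64/890.2 = 0.07189 (the turbulent correlation is not needed).
Darcy-Weisbach: ΔP = f(L/D)(ρV²/2) = 0.07189·(9.18/0.0372)·(873·0.3399²/2) = 0.07189·246.8·50.43 = 894.8 Pa.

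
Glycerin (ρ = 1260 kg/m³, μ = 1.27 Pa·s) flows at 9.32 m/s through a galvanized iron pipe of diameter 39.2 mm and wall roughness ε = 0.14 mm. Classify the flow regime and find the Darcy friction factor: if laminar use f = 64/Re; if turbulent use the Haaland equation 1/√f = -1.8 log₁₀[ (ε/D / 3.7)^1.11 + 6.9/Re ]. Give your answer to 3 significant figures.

Re = ρVD/μ = 1260·9.32·0.0392/1.27 = 362.5.
Re < 2300 → laminar, so f = 64/Re = 0.1766 (roughness is irrelevant in laminar flow).

f ≈ 0.177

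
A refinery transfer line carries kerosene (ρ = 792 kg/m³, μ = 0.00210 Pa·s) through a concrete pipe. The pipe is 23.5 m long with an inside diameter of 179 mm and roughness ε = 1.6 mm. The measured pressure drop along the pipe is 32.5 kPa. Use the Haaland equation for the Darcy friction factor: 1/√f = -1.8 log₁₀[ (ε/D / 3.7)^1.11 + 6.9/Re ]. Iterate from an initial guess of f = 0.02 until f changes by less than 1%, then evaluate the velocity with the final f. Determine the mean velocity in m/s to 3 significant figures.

Rearranging Darcy-Weisbach: V = √(2·ΔP·D/(f·L·ρ)). With ε/D = 0.0016/0.179 = 0.00894, iterate starting from f = 0.02:
  f = 0.02 → V = √(2·3.25e+04·0.179/(0.02·23.5·792)) = 5.591 m/s; Re = ρVD/μ = 3.774e+05; f → 0.03674
  f = 0.03674 → V = 4.125 m/s; Re = 2.785e+05; f → 0.03679
Converged (Δf/f < 1%). With the final f = 0.03679: V = √(2·3.25e+04·0.179/(0.03679·23.5·792)) = 4.122 m/s.

V ≈ 4.12 m/s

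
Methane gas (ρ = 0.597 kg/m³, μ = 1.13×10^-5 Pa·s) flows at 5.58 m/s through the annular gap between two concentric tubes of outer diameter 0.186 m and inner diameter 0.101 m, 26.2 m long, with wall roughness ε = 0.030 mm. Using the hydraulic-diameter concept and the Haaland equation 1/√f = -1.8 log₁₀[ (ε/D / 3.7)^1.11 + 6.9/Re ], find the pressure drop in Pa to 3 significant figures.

Hydraulic diameter D_h = 4A/P = D_o - D_i = 0.186 - 0.101 = 0.085 m.
Re = ρVD_h/μ = 0.597·5.58·0.085/1.13e-05 = 2.506e+04.
ε/D_h = 3e-05/0.085 = 0.000353; Haaland gives 1/√f = -1.8 log₁₀[3.45e-05+0.000275] = 6.316, so f = 0.02507.
ΔP = f(L/D_h)(ρV²/2) = 0.02507·26.2/0.085·9.294 = 71.81 Pa.

ΔP ≈ 71.8 Pa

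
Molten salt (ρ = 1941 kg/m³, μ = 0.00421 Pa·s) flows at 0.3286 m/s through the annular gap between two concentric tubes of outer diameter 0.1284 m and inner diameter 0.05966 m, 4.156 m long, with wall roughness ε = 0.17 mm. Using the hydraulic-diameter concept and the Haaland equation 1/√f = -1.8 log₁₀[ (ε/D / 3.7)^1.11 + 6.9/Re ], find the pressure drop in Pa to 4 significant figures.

Hydraulic diameter D_h = 4A/P = D_o - D_i = 0.1284 - 0.05966 = 0.06874 m.
Re = ρVD_h/μ = 1941·0.3286·0.06874/0.00421 = 1.041e+04.
ε/D_h = 0.00017/0.06874 = 0.00247; Haaland gives 1/√f = -1.8 log₁₀[0.000299+0.000663] = 5.431, so f = 0.03391.
ΔP = f(L/D_h)(ρV²/2) = 0.03391·4.156/0.06874·104.8 = 214.8 Pa.

ΔP ≈ 214.8 Pa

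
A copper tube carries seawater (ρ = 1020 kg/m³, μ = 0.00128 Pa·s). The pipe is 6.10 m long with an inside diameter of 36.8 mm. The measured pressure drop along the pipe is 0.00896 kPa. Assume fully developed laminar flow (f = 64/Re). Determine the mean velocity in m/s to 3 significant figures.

For laminar flow, f = 64/Re with Re = ρVD/μ, so Darcy-Weisbach reduces to ΔP = 32μLV/D². Solving for V: V = ΔP·D²/(32μL) = 8.96·(0.0368)²/(32·0.00128·6.1) = 0.04856 m/s.
Check: Re = ρVD/μ = 1020·0.04856·0.0368/0.00128 = 1424 < 2300, so the laminar assumption holds.

V ≈ 0.0486 m/s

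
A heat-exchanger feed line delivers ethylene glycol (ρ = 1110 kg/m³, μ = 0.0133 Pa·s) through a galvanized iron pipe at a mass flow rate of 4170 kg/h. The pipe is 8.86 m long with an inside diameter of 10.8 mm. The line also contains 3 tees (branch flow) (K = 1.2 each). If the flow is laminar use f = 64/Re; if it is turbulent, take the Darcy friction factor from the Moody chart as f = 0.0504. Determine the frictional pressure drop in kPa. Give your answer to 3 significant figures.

ΔP ≈ 3240 kPa

ṁ = 4170 kg/h = 4170/3600 = 1.158 kg/s.
A = πD²/4 = π(0.0108)²/4 = 9.161e-05 m²; mean velocity V = ṁ/(ρA) = 1.158/(1110 · 9.161e-05) = 11.39 m/s.
Reynolds number Re = ρVD/μ = 1110 · 11.39 · 0.0108 / 0.0133 = 1.027e+04.
Re > 4000 → turbulent; use the Moody-chart value f = 0.0504.
Total minor-loss coefficient ΣK = 3·1.2 = 3.6.
ΔP = [f·L/D + ΣK]·(ρV²/2) = [0.0504·8.86/0.0108 + 3.6]·(1110·11.39²/2) = [41.35 + 3.6]·7.202e+04 = 3.237e+06 Pa.
ΔP = 3.237e+06 Pa = 3240 kPa.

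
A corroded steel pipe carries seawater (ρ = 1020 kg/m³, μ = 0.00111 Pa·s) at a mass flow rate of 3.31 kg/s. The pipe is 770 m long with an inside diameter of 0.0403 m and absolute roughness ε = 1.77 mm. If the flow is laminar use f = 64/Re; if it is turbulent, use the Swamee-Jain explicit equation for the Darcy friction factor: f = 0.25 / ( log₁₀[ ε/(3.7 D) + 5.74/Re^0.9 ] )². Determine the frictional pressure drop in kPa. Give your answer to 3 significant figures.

A = πD²/4 = π(0.0403)²/4 = 0.001276 m²; mean velocity V = ṁ/(ρA) = 3.31/(1020 · 0.001276) = 2.544 m/s.
Reynolds number Re = ρVD/μ = 1020 · 2.544 · 0.0403 / 0.00111 = 9.421e+04.
Re > 4000 → turbulent. Relative roughness ε/D = 0.00177/0.0403 = 0.0439. Swamee-Jain: f = 0.25/(log₁₀[0.0439/3.7 + 5.74/9.421e+04^0.9])² = 0.25/(log₁₀[0.0119 + 0.000192])² = 0.25/(-1.919)² = 0.06792.
Darcy-Weisbach: ΔP = f(L/D)(ρV²/2) = 0.06792·(770/0.0403)·(1020·2.544²/2) = 0.06792·1.911e+04·3301 = 4.283e+06 Pa.
ΔP = 4.283e+06 Pa = 4280 kPa.

ΔP ≈ 4280 kPa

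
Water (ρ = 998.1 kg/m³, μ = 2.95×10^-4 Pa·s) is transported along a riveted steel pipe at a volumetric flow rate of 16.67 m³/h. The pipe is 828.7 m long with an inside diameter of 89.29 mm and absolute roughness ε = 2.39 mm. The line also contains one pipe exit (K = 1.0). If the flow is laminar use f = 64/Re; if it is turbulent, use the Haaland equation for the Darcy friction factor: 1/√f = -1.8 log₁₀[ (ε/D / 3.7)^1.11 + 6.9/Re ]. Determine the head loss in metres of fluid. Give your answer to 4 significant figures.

Q = 16.67 m³/h = 16.67/3600 = 0.004631 m³/s.
Cross-sectional area A = πD²/4 = π(0.08929)²/4 = 0.006262 m²; mean velocity V = Q/A = 0.004631/0.006262 = 0.7395 m/s.
Reynolds number Re = ρVD/μ = 998.1 · 0.7395 · 0.08929 / 0.000295 = 2.234e+05.
Re > 4000 → turbulent. Relative roughness ε/D = 0.00239/0.08929 = 0.0268. Haaland: 1/√f = -1.8 log₁₀[(0.0268/3.7)^1.11 + 6.9/2.234e+05] = -1.8 log₁₀[0.00421 + 3.09e-05] = 4.271, so f = 0.05481.
Total minor-loss coefficient ΣK = 1·1 = 1.
ΔP = [f·L/D + ΣK]·(ρV²/2) = [0.05481·828.7/0.08929 + 1]·(998.1·0.7395²/2) = [508.7 + 1]·272.9 = 1.391e+05 Pa.
Head loss h_f = ΔP/(ρg) = 1.391e+05/(998.1·9.81) = 14.21 m.

h_f ≈ 14.21 m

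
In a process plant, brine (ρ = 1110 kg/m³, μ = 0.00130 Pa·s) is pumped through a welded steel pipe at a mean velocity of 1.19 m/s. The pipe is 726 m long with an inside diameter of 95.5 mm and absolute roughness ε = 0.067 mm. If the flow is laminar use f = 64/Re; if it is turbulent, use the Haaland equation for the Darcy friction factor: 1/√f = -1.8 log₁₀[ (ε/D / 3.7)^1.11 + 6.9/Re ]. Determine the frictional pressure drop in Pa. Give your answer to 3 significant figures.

ΔP ≈ 125000 Pa

Reynolds number Re = ρVD/μ = 1110 · 1.19 · 0.0955 / 0.0013 = 9.704e+04.
Re > 4000 → turbulent. Relative roughness ε/D = 6.7e-05/0.0955 = 0.000702. Haaland: 1/√f = -1.8 log₁₀[(0.000702/3.7)^1.11 + 6.9/9.704e+04] = -1.8 log₁₀[7.39e-05 + 7.11e-05] = 6.91, so f = 0.02095.
Darcy-Weisbach: ΔP = f(L/D)(ρV²/2) = 0.02095·(726/0.0955)·(1110·1.19²/2) = 0.02095·7602·785.9 = 1.251e+05 Pa.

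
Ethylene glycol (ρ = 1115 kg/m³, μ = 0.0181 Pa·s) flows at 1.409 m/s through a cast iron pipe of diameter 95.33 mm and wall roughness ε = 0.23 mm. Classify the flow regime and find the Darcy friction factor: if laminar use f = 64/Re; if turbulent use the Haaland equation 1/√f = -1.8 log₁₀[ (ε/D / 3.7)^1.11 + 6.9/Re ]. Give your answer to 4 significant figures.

Re = ρVD/μ = 1115·1.409·0.09533/0.0181 = 8274.
Re > 4000 → turbulent. ε/D = 0.00023/0.09533 = 0.00241; Haaland: 1/√f = -1.8 log₁₀[0.000291 + 0.000834] = 5.308, so f = 0.03549.

f ≈ 0.03549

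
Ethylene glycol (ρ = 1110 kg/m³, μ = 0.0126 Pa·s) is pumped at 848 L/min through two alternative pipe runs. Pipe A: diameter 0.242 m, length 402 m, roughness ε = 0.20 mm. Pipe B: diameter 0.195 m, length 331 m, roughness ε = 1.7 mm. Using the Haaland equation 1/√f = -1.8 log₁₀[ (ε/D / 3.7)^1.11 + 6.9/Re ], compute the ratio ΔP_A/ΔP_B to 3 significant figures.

ΔP_A/ΔP_B ≈ 0.344

Pipe A: V = Q/A = 0.01413/0.046 = 0.3073 m/s; Re = 6551; ε/D = 0.000826; Haaland → f = 0.03565; ΔP_A = f(L/D)(ρV²/2) = 3103 Pa.
Pipe B: V = Q/A = 0.01413/0.02986 = 0.4732 m/s; Re = 8130; ε/D = 0.00872; Haaland → f = 0.04277; ΔP_B = f(L/D)(ρV²/2) = 9025 Pa.
ΔP_A/ΔP_B = 3103/9025 = 0.344.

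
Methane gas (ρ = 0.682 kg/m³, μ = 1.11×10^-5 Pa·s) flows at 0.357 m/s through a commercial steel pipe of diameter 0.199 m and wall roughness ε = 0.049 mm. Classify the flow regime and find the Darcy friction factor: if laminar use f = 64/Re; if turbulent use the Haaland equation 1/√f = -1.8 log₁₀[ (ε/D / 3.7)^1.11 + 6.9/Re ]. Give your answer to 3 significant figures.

f ≈ 0.0395

Re = ρVD/μ = 0.682·0.357·0.199/1.11e-05 = 4365.
Re > 4000 → turbulent. ε/D = 4.9e-05/0.199 = 0.000246; Haaland: 1/√f = -1.8 log₁₀[2.31e-05 + 0.00158] = 5.031, so f = 0.03951.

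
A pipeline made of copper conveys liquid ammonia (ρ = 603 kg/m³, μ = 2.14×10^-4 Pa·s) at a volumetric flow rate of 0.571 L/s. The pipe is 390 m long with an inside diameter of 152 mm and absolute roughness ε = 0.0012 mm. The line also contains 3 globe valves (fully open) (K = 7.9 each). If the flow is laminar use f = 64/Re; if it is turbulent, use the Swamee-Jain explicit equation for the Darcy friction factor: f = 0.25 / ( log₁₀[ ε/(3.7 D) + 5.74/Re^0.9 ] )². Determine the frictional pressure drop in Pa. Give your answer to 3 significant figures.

ΔP ≈ 29.0 Pa

Q = 0.571 L/s = 0.571/1000 = 0.000571 m³/s.
Cross-sectional area A = πD²/4 = π(0.152)²/4 = 0.01815 m²; mean velocity V = Q/A = 0.000571/0.01815 = 0.03147 m/s.
Reynolds number Re = ρVD/μ = 603 · 0.03147 · 0.152 / 0.000214 = 1.348e+04.
Re > 4000 → turbulent. Relative roughness ε/D = 1.2e-06/0.152 = 7.89e-06. Swamee-Jain: f = 0.25/(log₁₀[7.89e-06/3.7 + 5.74/1.348e+04^0.9])² = 0.25/(log₁₀[2.13e-06 + 0.0011])² = 0.25/(-2.957)² = 0.02859.
Total minor-loss coefficient ΣK = 3·7.9 = 23.7.
ΔP = [f·L/D + ΣK]·(ρV²/2) = [0.02859·390/0.152 + 23.7]·(603·0.03147²/2) = [73.37 + 23.7]·0.2985 = 28.98 Pa.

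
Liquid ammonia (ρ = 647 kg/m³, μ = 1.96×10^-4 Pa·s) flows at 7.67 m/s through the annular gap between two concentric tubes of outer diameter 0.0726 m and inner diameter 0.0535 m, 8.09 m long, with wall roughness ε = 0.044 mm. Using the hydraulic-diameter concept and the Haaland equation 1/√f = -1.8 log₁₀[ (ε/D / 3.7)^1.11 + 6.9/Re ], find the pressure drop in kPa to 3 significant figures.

ΔP ≈ 199 kPa

Hydraulic diameter D_h = 4A/P = D_o - D_i = 0.0726 - 0.0535 = 0.0191 m.
Re = ρVD_h/μ = 647·7.67·0.0191/0.000196 = 4.836e+05.
ε/D_h = 4.4e-05/0.0191 = 0.0023; Haaland gives 1/√f = -1.8 log₁₀[0.000276+1.43e-05] = 6.366, so f = 0.02468.
ΔP = f(L/D_h)(ρV²/2) = 0.02468·8.09/0.0191·1.903e+04 = 1.989e+05 Pa.
ΔP = 199 kPa.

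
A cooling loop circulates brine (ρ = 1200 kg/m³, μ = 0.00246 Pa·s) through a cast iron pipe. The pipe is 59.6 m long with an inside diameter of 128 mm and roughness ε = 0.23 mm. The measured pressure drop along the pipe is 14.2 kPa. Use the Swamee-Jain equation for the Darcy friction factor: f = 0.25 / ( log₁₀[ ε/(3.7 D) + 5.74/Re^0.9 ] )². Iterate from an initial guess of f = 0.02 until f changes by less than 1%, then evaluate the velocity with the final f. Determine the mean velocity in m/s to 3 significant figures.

Rearranging Darcy-Weisbach: V = √(2·ΔP·D/(f·L·ρ)). With ε/D = 0.00023/0.128 = 0.0018, iterate starting from f = 0.02:
  f = 0.02 → V = √(2·1.42e+04·0.128/(0.02·59.6·1200)) = 1.594 m/s; Re = ρVD/μ = 9.954e+04; f → 0.0248
  f = 0.0248 → V = 1.432 m/s; Re = 8.94e+04; f → 0.02498
Converged (Δf/f < 1%). With the final f = 0.02498: V = √(2·1.42e+04·0.128/(0.02498·59.6·1200)) = 1.426 m/s.

V ≈ 1.43 m/s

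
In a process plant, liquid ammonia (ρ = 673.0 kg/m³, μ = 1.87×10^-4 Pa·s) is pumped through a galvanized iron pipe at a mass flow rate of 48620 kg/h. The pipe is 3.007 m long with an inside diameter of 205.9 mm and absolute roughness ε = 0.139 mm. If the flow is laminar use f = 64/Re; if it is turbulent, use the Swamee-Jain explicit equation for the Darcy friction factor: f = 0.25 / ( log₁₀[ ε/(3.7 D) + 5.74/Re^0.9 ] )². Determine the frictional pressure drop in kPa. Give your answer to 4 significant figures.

ΔP ≈ 0.03370 kPa

ṁ = 48620 kg/h = 48620/3600 = 13.51 kg/s.
A = πD²/4 = π(0.2059)²/4 = 0.0333 m²; mean velocity V = ṁ/(ρA) = 13.51/(673 · 0.0333) = 0.6027 m/s.
Reynolds number Re = ρVD/μ = 673 · 0.6027 · 0.2059 / 0.000187 = 4.466e+05.
Re > 4000 → turbulent. Relative roughness ε/D = 0.000139/0.2059 = 0.000675. Swamee-Jain: f = 0.25/(log₁₀[0.000675/3.7 + 5.74/4.466e+05^0.9])² = 0.25/(log₁₀[0.000182 + 4.72e-05])² = 0.25/(-3.639)² = 0.01888.
Darcy-Weisbach: ΔP = f(L/D)(ρV²/2) = 0.01888·(3.007/0.2059)·(673·0.6027²/2) = 0.01888·14.6·122.2 = 33.7 Pa.
ΔP = 33.7 Pa = 0.03370 kPa.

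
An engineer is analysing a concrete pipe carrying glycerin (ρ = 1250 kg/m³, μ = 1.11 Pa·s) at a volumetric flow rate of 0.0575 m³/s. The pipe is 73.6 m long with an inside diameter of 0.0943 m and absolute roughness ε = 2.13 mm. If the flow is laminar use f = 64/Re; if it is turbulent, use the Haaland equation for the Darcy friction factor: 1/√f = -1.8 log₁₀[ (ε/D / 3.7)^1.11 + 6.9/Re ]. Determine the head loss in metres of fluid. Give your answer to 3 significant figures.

Cross-sectional area A = πD²/4 = π(0.0943)²/4 = 0.006984 m²; mean velocity V = Q/A = 0.0575/0.006984 = 8.233 m/s.
Reynolds number Re = ρVD/μ = 1250 · 8.233 · 0.0943 / 1.11 = 874.3.
Re < 2300 → laminar flow, so f = 64/Re = 64/874.3 = 0.0732 (the turbulent correlation is not needed).
Darcy-Weisbach: ΔP = f(L/D)(ρV²/2) = 0.0732·(73.6/0.0943)·(1250·8.233²/2) = 0.0732·780.5·4.236e+04 = 2.42e+06 Pa.
Head loss h_f = ΔP/(ρg) = 2.42e+06/(1250·9.81) = 197 m.

h_f ≈ 197 m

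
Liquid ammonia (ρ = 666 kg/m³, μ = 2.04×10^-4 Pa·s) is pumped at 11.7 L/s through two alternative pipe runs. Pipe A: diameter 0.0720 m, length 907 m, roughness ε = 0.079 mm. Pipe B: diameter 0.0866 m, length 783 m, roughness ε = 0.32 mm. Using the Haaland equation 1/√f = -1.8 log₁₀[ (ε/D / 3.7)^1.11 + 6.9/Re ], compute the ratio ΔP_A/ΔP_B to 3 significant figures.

ΔP_A/ΔP_B ≈ 2.13

Pipe A: V = Q/A = 0.0117/0.004072 = 2.874 m/s; Re = 6.755e+05; ε/D = 0.0011; Haaland → f = 0.02049; ΔP_A = f(L/D)(ρV²/2) = 7.099e+05 Pa.
Pipe B: V = Q/A = 0.0117/0.00589 = 1.986 m/s; Re = 5.616e+05; ε/D = 0.0037; Haaland → f = 0.02801; ΔP_B = f(L/D)(ρV²/2) = 3.328e+05 Pa.
ΔP_A/ΔP_B = 7.099e+05/3.328e+05 = 2.13.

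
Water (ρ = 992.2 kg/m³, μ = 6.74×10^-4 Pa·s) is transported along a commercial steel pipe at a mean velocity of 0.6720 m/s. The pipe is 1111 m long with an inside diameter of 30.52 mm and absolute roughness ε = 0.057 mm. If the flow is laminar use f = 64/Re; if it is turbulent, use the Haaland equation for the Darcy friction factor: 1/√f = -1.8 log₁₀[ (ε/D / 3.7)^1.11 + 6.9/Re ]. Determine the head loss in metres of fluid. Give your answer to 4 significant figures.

h_f ≈ 23.05 m

Reynolds number Re = ρVD/μ = 992.2 · 0.672 · 0.03052 / 0.000674 = 3.019e+04.
Re > 4000 → turbulent. Relative roughness ε/D = 5.7e-05/0.03052 = 0.00187. Haaland: 1/√f = -1.8 log₁₀[(0.00187/3.7)^1.11 + 6.9/3.019e+04] = -1.8 log₁₀[0.000219 + 0.000229] = 6.029, so f = 0.02752.
Darcy-Weisbach: ΔP = f(L/D)(ρV²/2) = 0.02752·(1111/0.03052)·(992.2·0.672²/2) = 0.02752·3.64e+04·224 = 2.244e+05 Pa.
Head loss h_f = ΔP/(ρg) = 2.244e+05/(992.2·9.81) = 23.05 m.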